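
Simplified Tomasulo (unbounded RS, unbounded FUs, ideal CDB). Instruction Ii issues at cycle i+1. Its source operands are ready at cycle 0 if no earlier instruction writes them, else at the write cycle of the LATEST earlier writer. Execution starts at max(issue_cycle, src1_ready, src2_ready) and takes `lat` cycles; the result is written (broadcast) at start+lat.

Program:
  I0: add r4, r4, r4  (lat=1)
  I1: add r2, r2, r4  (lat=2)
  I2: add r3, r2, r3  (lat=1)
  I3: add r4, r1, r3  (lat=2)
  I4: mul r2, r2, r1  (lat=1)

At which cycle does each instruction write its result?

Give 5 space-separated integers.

I0 add r4: issue@1 deps=(None,None) exec_start@1 write@2
I1 add r2: issue@2 deps=(None,0) exec_start@2 write@4
I2 add r3: issue@3 deps=(1,None) exec_start@4 write@5
I3 add r4: issue@4 deps=(None,2) exec_start@5 write@7
I4 mul r2: issue@5 deps=(1,None) exec_start@5 write@6

Answer: 2 4 5 7 6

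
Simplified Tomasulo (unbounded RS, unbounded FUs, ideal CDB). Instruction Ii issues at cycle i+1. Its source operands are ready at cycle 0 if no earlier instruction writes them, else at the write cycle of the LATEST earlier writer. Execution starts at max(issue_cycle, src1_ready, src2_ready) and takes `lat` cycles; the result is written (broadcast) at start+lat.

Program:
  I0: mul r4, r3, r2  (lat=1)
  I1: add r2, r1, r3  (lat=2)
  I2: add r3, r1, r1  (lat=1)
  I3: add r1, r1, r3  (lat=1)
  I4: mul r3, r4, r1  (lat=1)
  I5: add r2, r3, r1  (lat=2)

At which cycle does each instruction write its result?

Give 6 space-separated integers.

I0 mul r4: issue@1 deps=(None,None) exec_start@1 write@2
I1 add r2: issue@2 deps=(None,None) exec_start@2 write@4
I2 add r3: issue@3 deps=(None,None) exec_start@3 write@4
I3 add r1: issue@4 deps=(None,2) exec_start@4 write@5
I4 mul r3: issue@5 deps=(0,3) exec_start@5 write@6
I5 add r2: issue@6 deps=(4,3) exec_start@6 write@8

Answer: 2 4 4 5 6 8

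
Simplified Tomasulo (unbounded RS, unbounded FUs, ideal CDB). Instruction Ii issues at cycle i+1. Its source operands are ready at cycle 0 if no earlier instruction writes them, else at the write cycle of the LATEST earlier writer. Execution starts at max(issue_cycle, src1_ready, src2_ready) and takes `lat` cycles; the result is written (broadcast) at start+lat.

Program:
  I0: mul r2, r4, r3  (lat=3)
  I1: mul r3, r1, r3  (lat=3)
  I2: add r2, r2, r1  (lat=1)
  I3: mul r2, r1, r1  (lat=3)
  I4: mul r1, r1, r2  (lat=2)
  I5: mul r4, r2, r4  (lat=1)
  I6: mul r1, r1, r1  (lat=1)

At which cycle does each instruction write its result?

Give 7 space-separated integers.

I0 mul r2: issue@1 deps=(None,None) exec_start@1 write@4
I1 mul r3: issue@2 deps=(None,None) exec_start@2 write@5
I2 add r2: issue@3 deps=(0,None) exec_start@4 write@5
I3 mul r2: issue@4 deps=(None,None) exec_start@4 write@7
I4 mul r1: issue@5 deps=(None,3) exec_start@7 write@9
I5 mul r4: issue@6 deps=(3,None) exec_start@7 write@8
I6 mul r1: issue@7 deps=(4,4) exec_start@9 write@10

Answer: 4 5 5 7 9 8 10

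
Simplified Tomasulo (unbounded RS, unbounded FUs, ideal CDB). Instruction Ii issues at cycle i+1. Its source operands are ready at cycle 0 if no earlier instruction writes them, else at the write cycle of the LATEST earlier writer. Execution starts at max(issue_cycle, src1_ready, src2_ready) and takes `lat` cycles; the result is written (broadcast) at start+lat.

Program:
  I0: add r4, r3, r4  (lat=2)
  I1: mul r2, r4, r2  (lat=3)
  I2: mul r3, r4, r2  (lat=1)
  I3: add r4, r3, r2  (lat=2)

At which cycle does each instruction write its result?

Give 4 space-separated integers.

I0 add r4: issue@1 deps=(None,None) exec_start@1 write@3
I1 mul r2: issue@2 deps=(0,None) exec_start@3 write@6
I2 mul r3: issue@3 deps=(0,1) exec_start@6 write@7
I3 add r4: issue@4 deps=(2,1) exec_start@7 write@9

Answer: 3 6 7 9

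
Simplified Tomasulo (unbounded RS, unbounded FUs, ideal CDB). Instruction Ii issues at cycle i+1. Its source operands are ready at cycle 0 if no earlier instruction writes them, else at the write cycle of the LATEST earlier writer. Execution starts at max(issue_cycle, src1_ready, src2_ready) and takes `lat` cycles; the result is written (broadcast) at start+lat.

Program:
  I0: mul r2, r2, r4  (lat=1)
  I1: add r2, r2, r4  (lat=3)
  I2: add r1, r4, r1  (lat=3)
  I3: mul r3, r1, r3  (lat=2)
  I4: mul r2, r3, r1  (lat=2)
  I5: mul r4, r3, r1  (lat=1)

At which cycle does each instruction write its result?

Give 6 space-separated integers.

I0 mul r2: issue@1 deps=(None,None) exec_start@1 write@2
I1 add r2: issue@2 deps=(0,None) exec_start@2 write@5
I2 add r1: issue@3 deps=(None,None) exec_start@3 write@6
I3 mul r3: issue@4 deps=(2,None) exec_start@6 write@8
I4 mul r2: issue@5 deps=(3,2) exec_start@8 write@10
I5 mul r4: issue@6 deps=(3,2) exec_start@8 write@9

Answer: 2 5 6 8 10 9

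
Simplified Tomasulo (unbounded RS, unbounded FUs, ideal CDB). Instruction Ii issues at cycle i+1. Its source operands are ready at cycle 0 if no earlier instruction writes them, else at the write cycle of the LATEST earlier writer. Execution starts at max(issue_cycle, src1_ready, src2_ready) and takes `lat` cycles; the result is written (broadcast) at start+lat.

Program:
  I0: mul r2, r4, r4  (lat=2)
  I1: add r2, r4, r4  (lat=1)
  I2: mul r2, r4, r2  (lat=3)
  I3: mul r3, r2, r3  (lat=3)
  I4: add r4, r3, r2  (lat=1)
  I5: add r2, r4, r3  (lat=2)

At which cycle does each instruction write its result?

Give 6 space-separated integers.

I0 mul r2: issue@1 deps=(None,None) exec_start@1 write@3
I1 add r2: issue@2 deps=(None,None) exec_start@2 write@3
I2 mul r2: issue@3 deps=(None,1) exec_start@3 write@6
I3 mul r3: issue@4 deps=(2,None) exec_start@6 write@9
I4 add r4: issue@5 deps=(3,2) exec_start@9 write@10
I5 add r2: issue@6 deps=(4,3) exec_start@10 write@12

Answer: 3 3 6 9 10 12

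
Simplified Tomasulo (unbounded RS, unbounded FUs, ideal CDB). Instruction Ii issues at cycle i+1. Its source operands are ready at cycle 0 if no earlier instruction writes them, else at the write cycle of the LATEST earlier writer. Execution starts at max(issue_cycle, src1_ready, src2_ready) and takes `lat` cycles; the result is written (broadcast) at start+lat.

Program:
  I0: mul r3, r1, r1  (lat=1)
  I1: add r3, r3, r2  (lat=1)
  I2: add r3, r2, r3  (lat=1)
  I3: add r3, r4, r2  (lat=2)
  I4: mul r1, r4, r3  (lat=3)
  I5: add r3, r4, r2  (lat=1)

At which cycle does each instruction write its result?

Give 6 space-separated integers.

I0 mul r3: issue@1 deps=(None,None) exec_start@1 write@2
I1 add r3: issue@2 deps=(0,None) exec_start@2 write@3
I2 add r3: issue@3 deps=(None,1) exec_start@3 write@4
I3 add r3: issue@4 deps=(None,None) exec_start@4 write@6
I4 mul r1: issue@5 deps=(None,3) exec_start@6 write@9
I5 add r3: issue@6 deps=(None,None) exec_start@6 write@7

Answer: 2 3 4 6 9 7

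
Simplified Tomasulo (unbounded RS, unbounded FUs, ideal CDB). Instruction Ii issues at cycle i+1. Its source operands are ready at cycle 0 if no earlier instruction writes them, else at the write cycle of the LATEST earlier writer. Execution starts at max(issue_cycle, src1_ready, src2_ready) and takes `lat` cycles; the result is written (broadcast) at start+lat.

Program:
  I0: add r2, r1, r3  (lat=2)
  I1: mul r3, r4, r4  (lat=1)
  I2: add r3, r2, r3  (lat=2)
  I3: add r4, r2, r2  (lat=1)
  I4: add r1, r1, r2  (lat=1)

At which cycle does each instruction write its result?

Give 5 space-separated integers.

I0 add r2: issue@1 deps=(None,None) exec_start@1 write@3
I1 mul r3: issue@2 deps=(None,None) exec_start@2 write@3
I2 add r3: issue@3 deps=(0,1) exec_start@3 write@5
I3 add r4: issue@4 deps=(0,0) exec_start@4 write@5
I4 add r1: issue@5 deps=(None,0) exec_start@5 write@6

Answer: 3 3 5 5 6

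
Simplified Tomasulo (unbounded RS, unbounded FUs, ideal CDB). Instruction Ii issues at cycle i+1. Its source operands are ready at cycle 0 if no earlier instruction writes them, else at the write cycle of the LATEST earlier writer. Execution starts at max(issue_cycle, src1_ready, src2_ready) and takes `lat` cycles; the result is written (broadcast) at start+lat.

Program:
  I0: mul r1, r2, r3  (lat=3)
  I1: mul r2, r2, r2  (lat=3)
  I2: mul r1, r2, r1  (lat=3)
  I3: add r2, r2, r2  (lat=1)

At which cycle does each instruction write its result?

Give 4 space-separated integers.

I0 mul r1: issue@1 deps=(None,None) exec_start@1 write@4
I1 mul r2: issue@2 deps=(None,None) exec_start@2 write@5
I2 mul r1: issue@3 deps=(1,0) exec_start@5 write@8
I3 add r2: issue@4 deps=(1,1) exec_start@5 write@6

Answer: 4 5 8 6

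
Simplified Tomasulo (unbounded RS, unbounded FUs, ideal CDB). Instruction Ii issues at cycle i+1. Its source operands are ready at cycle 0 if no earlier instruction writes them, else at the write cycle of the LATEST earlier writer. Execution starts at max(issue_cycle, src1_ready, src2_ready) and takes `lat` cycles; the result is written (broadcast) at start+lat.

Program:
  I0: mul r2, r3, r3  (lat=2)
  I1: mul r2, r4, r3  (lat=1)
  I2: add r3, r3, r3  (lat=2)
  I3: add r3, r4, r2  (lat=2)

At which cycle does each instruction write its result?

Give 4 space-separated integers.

I0 mul r2: issue@1 deps=(None,None) exec_start@1 write@3
I1 mul r2: issue@2 deps=(None,None) exec_start@2 write@3
I2 add r3: issue@3 deps=(None,None) exec_start@3 write@5
I3 add r3: issue@4 deps=(None,1) exec_start@4 write@6

Answer: 3 3 5 6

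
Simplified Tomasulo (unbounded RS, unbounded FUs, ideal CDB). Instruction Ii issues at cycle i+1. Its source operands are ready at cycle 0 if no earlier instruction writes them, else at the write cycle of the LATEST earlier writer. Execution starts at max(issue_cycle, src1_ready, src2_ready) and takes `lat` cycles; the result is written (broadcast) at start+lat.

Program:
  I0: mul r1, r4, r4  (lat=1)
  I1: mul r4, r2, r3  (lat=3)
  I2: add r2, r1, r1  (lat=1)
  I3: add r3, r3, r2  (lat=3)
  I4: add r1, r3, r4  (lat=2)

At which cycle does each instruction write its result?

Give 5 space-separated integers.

Answer: 2 5 4 7 9

Derivation:
I0 mul r1: issue@1 deps=(None,None) exec_start@1 write@2
I1 mul r4: issue@2 deps=(None,None) exec_start@2 write@5
I2 add r2: issue@3 deps=(0,0) exec_start@3 write@4
I3 add r3: issue@4 deps=(None,2) exec_start@4 write@7
I4 add r1: issue@5 deps=(3,1) exec_start@7 write@9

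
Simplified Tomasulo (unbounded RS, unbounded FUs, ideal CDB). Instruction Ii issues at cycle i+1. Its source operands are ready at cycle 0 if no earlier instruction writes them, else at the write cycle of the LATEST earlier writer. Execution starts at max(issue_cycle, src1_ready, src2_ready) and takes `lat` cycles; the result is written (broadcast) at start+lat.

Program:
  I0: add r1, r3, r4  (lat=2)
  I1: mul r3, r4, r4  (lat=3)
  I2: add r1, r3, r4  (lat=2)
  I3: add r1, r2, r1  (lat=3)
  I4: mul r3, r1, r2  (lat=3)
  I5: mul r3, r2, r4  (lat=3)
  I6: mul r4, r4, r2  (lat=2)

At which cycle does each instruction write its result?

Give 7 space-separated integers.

Answer: 3 5 7 10 13 9 9

Derivation:
I0 add r1: issue@1 deps=(None,None) exec_start@1 write@3
I1 mul r3: issue@2 deps=(None,None) exec_start@2 write@5
I2 add r1: issue@3 deps=(1,None) exec_start@5 write@7
I3 add r1: issue@4 deps=(None,2) exec_start@7 write@10
I4 mul r3: issue@5 deps=(3,None) exec_start@10 write@13
I5 mul r3: issue@6 deps=(None,None) exec_start@6 write@9
I6 mul r4: issue@7 deps=(None,None) exec_start@7 write@9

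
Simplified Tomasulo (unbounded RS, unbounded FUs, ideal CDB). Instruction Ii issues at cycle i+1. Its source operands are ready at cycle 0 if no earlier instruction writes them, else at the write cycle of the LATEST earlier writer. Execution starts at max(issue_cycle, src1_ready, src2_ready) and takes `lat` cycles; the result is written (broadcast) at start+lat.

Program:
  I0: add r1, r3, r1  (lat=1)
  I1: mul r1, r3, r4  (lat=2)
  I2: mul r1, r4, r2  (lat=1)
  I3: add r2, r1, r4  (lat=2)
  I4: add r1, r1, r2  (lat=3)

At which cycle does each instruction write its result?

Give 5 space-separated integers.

I0 add r1: issue@1 deps=(None,None) exec_start@1 write@2
I1 mul r1: issue@2 deps=(None,None) exec_start@2 write@4
I2 mul r1: issue@3 deps=(None,None) exec_start@3 write@4
I3 add r2: issue@4 deps=(2,None) exec_start@4 write@6
I4 add r1: issue@5 deps=(2,3) exec_start@6 write@9

Answer: 2 4 4 6 9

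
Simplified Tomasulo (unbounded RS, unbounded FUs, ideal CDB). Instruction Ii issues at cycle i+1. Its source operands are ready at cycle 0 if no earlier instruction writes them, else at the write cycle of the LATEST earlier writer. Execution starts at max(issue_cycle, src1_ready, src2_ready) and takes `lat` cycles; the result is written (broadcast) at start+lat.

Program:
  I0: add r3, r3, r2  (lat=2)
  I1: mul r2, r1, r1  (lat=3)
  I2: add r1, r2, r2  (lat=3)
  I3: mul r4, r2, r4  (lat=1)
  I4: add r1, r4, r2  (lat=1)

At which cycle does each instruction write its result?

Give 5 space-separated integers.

Answer: 3 5 8 6 7

Derivation:
I0 add r3: issue@1 deps=(None,None) exec_start@1 write@3
I1 mul r2: issue@2 deps=(None,None) exec_start@2 write@5
I2 add r1: issue@3 deps=(1,1) exec_start@5 write@8
I3 mul r4: issue@4 deps=(1,None) exec_start@5 write@6
I4 add r1: issue@5 deps=(3,1) exec_start@6 write@7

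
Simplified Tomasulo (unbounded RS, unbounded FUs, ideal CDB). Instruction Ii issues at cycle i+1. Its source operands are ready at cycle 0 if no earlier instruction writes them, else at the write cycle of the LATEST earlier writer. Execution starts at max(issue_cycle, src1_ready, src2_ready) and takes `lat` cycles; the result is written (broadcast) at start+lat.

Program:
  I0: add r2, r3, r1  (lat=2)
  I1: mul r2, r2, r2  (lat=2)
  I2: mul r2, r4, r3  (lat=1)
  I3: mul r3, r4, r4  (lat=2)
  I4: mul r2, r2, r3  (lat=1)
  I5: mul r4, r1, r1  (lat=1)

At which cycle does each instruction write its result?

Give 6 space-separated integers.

Answer: 3 5 4 6 7 7

Derivation:
I0 add r2: issue@1 deps=(None,None) exec_start@1 write@3
I1 mul r2: issue@2 deps=(0,0) exec_start@3 write@5
I2 mul r2: issue@3 deps=(None,None) exec_start@3 write@4
I3 mul r3: issue@4 deps=(None,None) exec_start@4 write@6
I4 mul r2: issue@5 deps=(2,3) exec_start@6 write@7
I5 mul r4: issue@6 deps=(None,None) exec_start@6 write@7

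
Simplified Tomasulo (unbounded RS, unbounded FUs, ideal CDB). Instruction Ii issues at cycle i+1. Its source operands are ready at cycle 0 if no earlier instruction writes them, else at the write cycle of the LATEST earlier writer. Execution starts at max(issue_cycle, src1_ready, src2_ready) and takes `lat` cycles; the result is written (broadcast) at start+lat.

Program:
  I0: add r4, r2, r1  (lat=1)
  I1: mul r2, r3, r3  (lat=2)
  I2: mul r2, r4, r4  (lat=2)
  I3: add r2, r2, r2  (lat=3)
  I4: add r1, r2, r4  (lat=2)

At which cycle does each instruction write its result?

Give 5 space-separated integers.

Answer: 2 4 5 8 10

Derivation:
I0 add r4: issue@1 deps=(None,None) exec_start@1 write@2
I1 mul r2: issue@2 deps=(None,None) exec_start@2 write@4
I2 mul r2: issue@3 deps=(0,0) exec_start@3 write@5
I3 add r2: issue@4 deps=(2,2) exec_start@5 write@8
I4 add r1: issue@5 deps=(3,0) exec_start@8 write@10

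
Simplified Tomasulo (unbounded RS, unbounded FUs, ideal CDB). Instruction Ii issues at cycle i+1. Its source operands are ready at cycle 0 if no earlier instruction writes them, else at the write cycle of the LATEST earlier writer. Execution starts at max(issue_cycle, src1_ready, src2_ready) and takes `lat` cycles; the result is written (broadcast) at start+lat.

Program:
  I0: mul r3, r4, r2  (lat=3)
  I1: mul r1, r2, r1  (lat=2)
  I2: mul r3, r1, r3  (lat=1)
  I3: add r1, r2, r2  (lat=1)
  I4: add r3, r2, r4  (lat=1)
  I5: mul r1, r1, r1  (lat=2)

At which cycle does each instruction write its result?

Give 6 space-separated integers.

I0 mul r3: issue@1 deps=(None,None) exec_start@1 write@4
I1 mul r1: issue@2 deps=(None,None) exec_start@2 write@4
I2 mul r3: issue@3 deps=(1,0) exec_start@4 write@5
I3 add r1: issue@4 deps=(None,None) exec_start@4 write@5
I4 add r3: issue@5 deps=(None,None) exec_start@5 write@6
I5 mul r1: issue@6 deps=(3,3) exec_start@6 write@8

Answer: 4 4 5 5 6 8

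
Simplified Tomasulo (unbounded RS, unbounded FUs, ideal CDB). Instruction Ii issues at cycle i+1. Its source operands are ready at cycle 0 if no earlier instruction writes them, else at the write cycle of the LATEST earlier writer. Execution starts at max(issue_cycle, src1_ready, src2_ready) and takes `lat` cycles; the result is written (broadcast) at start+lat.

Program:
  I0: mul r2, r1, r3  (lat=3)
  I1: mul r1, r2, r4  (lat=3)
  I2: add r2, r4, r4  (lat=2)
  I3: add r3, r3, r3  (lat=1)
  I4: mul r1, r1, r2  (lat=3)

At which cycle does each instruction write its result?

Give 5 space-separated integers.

I0 mul r2: issue@1 deps=(None,None) exec_start@1 write@4
I1 mul r1: issue@2 deps=(0,None) exec_start@4 write@7
I2 add r2: issue@3 deps=(None,None) exec_start@3 write@5
I3 add r3: issue@4 deps=(None,None) exec_start@4 write@5
I4 mul r1: issue@5 deps=(1,2) exec_start@7 write@10

Answer: 4 7 5 5 10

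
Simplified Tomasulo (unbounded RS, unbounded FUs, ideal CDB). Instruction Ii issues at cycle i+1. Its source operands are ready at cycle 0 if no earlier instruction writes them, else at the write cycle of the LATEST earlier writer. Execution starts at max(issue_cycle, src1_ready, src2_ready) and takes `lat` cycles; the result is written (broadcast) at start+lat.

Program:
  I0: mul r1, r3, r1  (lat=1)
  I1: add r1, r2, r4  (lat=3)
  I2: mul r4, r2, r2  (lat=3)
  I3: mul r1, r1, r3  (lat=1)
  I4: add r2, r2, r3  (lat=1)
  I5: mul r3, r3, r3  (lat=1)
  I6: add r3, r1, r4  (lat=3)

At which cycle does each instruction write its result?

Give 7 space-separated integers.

Answer: 2 5 6 6 6 7 10

Derivation:
I0 mul r1: issue@1 deps=(None,None) exec_start@1 write@2
I1 add r1: issue@2 deps=(None,None) exec_start@2 write@5
I2 mul r4: issue@3 deps=(None,None) exec_start@3 write@6
I3 mul r1: issue@4 deps=(1,None) exec_start@5 write@6
I4 add r2: issue@5 deps=(None,None) exec_start@5 write@6
I5 mul r3: issue@6 deps=(None,None) exec_start@6 write@7
I6 add r3: issue@7 deps=(3,2) exec_start@7 write@10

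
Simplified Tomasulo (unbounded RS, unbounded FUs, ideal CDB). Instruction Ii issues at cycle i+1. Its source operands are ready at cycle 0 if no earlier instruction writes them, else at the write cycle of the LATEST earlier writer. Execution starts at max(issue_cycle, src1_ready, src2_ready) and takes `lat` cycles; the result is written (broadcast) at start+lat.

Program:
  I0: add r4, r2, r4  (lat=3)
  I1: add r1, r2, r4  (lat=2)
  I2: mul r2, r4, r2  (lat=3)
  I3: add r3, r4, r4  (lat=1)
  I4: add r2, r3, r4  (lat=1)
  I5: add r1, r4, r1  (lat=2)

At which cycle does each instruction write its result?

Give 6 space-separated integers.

Answer: 4 6 7 5 6 8

Derivation:
I0 add r4: issue@1 deps=(None,None) exec_start@1 write@4
I1 add r1: issue@2 deps=(None,0) exec_start@4 write@6
I2 mul r2: issue@3 deps=(0,None) exec_start@4 write@7
I3 add r3: issue@4 deps=(0,0) exec_start@4 write@5
I4 add r2: issue@5 deps=(3,0) exec_start@5 write@6
I5 add r1: issue@6 deps=(0,1) exec_start@6 write@8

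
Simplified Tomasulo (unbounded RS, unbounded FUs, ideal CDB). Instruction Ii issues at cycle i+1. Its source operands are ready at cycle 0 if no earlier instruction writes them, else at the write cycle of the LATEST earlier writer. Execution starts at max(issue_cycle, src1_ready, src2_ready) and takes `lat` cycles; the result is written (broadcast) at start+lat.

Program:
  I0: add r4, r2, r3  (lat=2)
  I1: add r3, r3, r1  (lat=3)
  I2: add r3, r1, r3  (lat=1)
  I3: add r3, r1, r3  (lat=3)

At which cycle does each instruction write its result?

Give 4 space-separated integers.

Answer: 3 5 6 9

Derivation:
I0 add r4: issue@1 deps=(None,None) exec_start@1 write@3
I1 add r3: issue@2 deps=(None,None) exec_start@2 write@5
I2 add r3: issue@3 deps=(None,1) exec_start@5 write@6
I3 add r3: issue@4 deps=(None,2) exec_start@6 write@9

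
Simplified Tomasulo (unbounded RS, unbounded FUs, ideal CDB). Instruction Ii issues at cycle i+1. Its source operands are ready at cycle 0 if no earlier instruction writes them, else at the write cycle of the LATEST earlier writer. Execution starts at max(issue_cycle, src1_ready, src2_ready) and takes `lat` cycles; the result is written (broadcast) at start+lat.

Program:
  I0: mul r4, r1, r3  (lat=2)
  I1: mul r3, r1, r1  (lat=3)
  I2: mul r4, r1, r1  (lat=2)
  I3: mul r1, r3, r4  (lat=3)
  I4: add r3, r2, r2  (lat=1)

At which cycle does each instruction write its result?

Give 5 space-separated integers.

I0 mul r4: issue@1 deps=(None,None) exec_start@1 write@3
I1 mul r3: issue@2 deps=(None,None) exec_start@2 write@5
I2 mul r4: issue@3 deps=(None,None) exec_start@3 write@5
I3 mul r1: issue@4 deps=(1,2) exec_start@5 write@8
I4 add r3: issue@5 deps=(None,None) exec_start@5 write@6

Answer: 3 5 5 8 6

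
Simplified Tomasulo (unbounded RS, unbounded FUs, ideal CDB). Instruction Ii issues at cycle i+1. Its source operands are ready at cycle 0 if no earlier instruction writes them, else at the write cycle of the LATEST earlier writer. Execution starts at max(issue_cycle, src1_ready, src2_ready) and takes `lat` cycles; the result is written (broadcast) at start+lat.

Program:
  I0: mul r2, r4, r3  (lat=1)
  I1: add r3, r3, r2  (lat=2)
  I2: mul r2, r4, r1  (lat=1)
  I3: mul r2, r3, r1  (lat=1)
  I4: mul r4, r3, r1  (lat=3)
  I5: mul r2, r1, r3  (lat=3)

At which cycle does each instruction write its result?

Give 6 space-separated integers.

Answer: 2 4 4 5 8 9

Derivation:
I0 mul r2: issue@1 deps=(None,None) exec_start@1 write@2
I1 add r3: issue@2 deps=(None,0) exec_start@2 write@4
I2 mul r2: issue@3 deps=(None,None) exec_start@3 write@4
I3 mul r2: issue@4 deps=(1,None) exec_start@4 write@5
I4 mul r4: issue@5 deps=(1,None) exec_start@5 write@8
I5 mul r2: issue@6 deps=(None,1) exec_start@6 write@9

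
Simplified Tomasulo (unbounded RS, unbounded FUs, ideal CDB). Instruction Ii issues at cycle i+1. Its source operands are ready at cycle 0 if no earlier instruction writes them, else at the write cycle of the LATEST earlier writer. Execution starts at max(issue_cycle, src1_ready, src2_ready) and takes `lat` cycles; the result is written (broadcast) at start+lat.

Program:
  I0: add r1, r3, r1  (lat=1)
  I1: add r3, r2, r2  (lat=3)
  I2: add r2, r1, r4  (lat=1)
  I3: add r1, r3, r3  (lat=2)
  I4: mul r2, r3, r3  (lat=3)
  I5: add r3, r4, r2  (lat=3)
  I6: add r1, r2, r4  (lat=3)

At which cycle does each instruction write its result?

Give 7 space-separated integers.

Answer: 2 5 4 7 8 11 11

Derivation:
I0 add r1: issue@1 deps=(None,None) exec_start@1 write@2
I1 add r3: issue@2 deps=(None,None) exec_start@2 write@5
I2 add r2: issue@3 deps=(0,None) exec_start@3 write@4
I3 add r1: issue@4 deps=(1,1) exec_start@5 write@7
I4 mul r2: issue@5 deps=(1,1) exec_start@5 write@8
I5 add r3: issue@6 deps=(None,4) exec_start@8 write@11
I6 add r1: issue@7 deps=(4,None) exec_start@8 write@11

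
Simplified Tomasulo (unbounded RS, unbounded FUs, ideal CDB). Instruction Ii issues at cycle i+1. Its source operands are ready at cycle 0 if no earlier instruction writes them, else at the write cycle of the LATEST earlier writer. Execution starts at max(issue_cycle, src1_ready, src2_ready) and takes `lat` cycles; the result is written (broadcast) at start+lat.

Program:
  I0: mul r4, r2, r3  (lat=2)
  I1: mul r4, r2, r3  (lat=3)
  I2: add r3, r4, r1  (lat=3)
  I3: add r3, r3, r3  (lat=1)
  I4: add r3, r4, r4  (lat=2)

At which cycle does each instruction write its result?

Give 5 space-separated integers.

Answer: 3 5 8 9 7

Derivation:
I0 mul r4: issue@1 deps=(None,None) exec_start@1 write@3
I1 mul r4: issue@2 deps=(None,None) exec_start@2 write@5
I2 add r3: issue@3 deps=(1,None) exec_start@5 write@8
I3 add r3: issue@4 deps=(2,2) exec_start@8 write@9
I4 add r3: issue@5 deps=(1,1) exec_start@5 write@7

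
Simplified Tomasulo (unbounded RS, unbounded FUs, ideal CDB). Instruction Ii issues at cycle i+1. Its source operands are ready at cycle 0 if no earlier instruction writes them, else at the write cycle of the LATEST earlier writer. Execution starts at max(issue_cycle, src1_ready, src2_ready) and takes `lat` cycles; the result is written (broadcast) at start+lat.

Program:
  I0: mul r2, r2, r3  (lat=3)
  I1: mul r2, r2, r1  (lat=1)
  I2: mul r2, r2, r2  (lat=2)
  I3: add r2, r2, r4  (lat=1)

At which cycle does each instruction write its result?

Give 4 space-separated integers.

I0 mul r2: issue@1 deps=(None,None) exec_start@1 write@4
I1 mul r2: issue@2 deps=(0,None) exec_start@4 write@5
I2 mul r2: issue@3 deps=(1,1) exec_start@5 write@7
I3 add r2: issue@4 deps=(2,None) exec_start@7 write@8

Answer: 4 5 7 8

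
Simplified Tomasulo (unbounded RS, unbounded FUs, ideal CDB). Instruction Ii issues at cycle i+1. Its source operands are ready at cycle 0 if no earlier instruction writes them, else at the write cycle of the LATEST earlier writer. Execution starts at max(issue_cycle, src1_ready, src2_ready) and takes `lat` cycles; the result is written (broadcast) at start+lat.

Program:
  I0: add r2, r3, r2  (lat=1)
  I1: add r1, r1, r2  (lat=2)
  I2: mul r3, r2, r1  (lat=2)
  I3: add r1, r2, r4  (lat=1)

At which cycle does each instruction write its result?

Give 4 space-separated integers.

Answer: 2 4 6 5

Derivation:
I0 add r2: issue@1 deps=(None,None) exec_start@1 write@2
I1 add r1: issue@2 deps=(None,0) exec_start@2 write@4
I2 mul r3: issue@3 deps=(0,1) exec_start@4 write@6
I3 add r1: issue@4 deps=(0,None) exec_start@4 write@5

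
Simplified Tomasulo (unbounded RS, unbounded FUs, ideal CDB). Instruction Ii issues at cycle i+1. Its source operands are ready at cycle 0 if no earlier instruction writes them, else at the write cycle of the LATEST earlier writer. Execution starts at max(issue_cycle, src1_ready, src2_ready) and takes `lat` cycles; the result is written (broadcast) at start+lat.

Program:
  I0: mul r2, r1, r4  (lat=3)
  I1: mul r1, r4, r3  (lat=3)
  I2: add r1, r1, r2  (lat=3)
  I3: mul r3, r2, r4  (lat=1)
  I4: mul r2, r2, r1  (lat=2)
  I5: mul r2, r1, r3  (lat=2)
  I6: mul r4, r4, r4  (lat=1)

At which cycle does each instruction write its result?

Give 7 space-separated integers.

I0 mul r2: issue@1 deps=(None,None) exec_start@1 write@4
I1 mul r1: issue@2 deps=(None,None) exec_start@2 write@5
I2 add r1: issue@3 deps=(1,0) exec_start@5 write@8
I3 mul r3: issue@4 deps=(0,None) exec_start@4 write@5
I4 mul r2: issue@5 deps=(0,2) exec_start@8 write@10
I5 mul r2: issue@6 deps=(2,3) exec_start@8 write@10
I6 mul r4: issue@7 deps=(None,None) exec_start@7 write@8

Answer: 4 5 8 5 10 10 8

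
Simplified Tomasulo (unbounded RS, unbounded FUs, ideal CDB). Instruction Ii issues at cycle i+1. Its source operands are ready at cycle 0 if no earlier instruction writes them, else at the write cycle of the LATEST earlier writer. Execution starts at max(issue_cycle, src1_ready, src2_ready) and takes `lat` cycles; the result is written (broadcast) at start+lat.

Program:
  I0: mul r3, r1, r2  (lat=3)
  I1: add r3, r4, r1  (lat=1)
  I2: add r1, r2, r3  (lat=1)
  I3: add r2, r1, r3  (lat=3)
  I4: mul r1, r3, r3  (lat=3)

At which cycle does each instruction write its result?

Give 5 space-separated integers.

I0 mul r3: issue@1 deps=(None,None) exec_start@1 write@4
I1 add r3: issue@2 deps=(None,None) exec_start@2 write@3
I2 add r1: issue@3 deps=(None,1) exec_start@3 write@4
I3 add r2: issue@4 deps=(2,1) exec_start@4 write@7
I4 mul r1: issue@5 deps=(1,1) exec_start@5 write@8

Answer: 4 3 4 7 8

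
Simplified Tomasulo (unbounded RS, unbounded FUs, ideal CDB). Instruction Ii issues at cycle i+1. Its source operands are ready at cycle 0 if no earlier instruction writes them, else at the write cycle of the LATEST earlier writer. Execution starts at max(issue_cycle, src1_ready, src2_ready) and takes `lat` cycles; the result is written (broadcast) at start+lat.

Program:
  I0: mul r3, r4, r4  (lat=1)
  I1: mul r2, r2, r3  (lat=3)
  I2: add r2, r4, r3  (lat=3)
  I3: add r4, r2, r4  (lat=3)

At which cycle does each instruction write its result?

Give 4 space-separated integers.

I0 mul r3: issue@1 deps=(None,None) exec_start@1 write@2
I1 mul r2: issue@2 deps=(None,0) exec_start@2 write@5
I2 add r2: issue@3 deps=(None,0) exec_start@3 write@6
I3 add r4: issue@4 deps=(2,None) exec_start@6 write@9

Answer: 2 5 6 9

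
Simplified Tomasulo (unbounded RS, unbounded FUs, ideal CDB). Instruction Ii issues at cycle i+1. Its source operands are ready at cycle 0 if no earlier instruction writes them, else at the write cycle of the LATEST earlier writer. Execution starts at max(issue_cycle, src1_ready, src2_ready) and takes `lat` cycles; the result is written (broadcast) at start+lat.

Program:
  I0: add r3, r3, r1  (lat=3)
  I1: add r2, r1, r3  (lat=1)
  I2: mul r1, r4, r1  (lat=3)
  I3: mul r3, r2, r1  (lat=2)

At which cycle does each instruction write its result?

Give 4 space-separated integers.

Answer: 4 5 6 8

Derivation:
I0 add r3: issue@1 deps=(None,None) exec_start@1 write@4
I1 add r2: issue@2 deps=(None,0) exec_start@4 write@5
I2 mul r1: issue@3 deps=(None,None) exec_start@3 write@6
I3 mul r3: issue@4 deps=(1,2) exec_start@6 write@8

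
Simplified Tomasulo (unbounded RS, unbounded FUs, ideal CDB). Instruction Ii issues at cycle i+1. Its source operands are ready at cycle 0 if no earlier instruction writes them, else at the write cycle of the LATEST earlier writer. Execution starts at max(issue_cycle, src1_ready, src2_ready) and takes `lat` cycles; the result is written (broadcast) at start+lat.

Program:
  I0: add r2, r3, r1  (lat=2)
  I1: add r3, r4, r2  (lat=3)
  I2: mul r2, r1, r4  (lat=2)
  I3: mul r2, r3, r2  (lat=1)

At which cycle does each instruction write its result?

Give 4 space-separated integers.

Answer: 3 6 5 7

Derivation:
I0 add r2: issue@1 deps=(None,None) exec_start@1 write@3
I1 add r3: issue@2 deps=(None,0) exec_start@3 write@6
I2 mul r2: issue@3 deps=(None,None) exec_start@3 write@5
I3 mul r2: issue@4 deps=(1,2) exec_start@6 write@7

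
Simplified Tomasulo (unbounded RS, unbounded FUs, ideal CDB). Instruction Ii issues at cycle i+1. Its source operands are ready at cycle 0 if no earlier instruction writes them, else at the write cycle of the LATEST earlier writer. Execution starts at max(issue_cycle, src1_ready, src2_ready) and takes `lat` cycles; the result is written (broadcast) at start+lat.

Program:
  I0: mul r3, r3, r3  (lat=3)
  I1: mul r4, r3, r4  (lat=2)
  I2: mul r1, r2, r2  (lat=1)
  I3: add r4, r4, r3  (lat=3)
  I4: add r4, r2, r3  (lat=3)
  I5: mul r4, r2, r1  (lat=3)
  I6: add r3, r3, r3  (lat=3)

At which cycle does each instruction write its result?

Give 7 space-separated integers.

Answer: 4 6 4 9 8 9 10

Derivation:
I0 mul r3: issue@1 deps=(None,None) exec_start@1 write@4
I1 mul r4: issue@2 deps=(0,None) exec_start@4 write@6
I2 mul r1: issue@3 deps=(None,None) exec_start@3 write@4
I3 add r4: issue@4 deps=(1,0) exec_start@6 write@9
I4 add r4: issue@5 deps=(None,0) exec_start@5 write@8
I5 mul r4: issue@6 deps=(None,2) exec_start@6 write@9
I6 add r3: issue@7 deps=(0,0) exec_start@7 write@10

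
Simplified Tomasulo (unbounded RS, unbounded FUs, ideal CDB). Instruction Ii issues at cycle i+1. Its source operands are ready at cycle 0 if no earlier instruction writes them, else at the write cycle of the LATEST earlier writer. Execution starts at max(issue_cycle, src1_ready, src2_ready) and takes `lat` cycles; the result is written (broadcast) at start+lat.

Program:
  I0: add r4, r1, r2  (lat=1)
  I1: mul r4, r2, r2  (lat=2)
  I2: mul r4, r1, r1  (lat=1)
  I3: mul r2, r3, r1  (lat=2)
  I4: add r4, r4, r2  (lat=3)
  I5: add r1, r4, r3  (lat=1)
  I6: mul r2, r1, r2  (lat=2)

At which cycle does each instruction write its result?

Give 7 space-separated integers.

Answer: 2 4 4 6 9 10 12

Derivation:
I0 add r4: issue@1 deps=(None,None) exec_start@1 write@2
I1 mul r4: issue@2 deps=(None,None) exec_start@2 write@4
I2 mul r4: issue@3 deps=(None,None) exec_start@3 write@4
I3 mul r2: issue@4 deps=(None,None) exec_start@4 write@6
I4 add r4: issue@5 deps=(2,3) exec_start@6 write@9
I5 add r1: issue@6 deps=(4,None) exec_start@9 write@10
I6 mul r2: issue@7 deps=(5,3) exec_start@10 write@12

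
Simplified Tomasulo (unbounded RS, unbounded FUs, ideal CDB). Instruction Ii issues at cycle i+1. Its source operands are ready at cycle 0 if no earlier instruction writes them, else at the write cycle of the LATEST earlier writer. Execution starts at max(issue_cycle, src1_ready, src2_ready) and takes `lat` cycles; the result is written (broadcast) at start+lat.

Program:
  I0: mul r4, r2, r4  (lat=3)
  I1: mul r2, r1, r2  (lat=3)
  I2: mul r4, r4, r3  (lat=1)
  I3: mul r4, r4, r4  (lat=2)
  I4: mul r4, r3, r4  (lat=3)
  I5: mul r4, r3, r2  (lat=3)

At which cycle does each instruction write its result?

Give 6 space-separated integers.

Answer: 4 5 5 7 10 9

Derivation:
I0 mul r4: issue@1 deps=(None,None) exec_start@1 write@4
I1 mul r2: issue@2 deps=(None,None) exec_start@2 write@5
I2 mul r4: issue@3 deps=(0,None) exec_start@4 write@5
I3 mul r4: issue@4 deps=(2,2) exec_start@5 write@7
I4 mul r4: issue@5 deps=(None,3) exec_start@7 write@10
I5 mul r4: issue@6 deps=(None,1) exec_start@6 write@9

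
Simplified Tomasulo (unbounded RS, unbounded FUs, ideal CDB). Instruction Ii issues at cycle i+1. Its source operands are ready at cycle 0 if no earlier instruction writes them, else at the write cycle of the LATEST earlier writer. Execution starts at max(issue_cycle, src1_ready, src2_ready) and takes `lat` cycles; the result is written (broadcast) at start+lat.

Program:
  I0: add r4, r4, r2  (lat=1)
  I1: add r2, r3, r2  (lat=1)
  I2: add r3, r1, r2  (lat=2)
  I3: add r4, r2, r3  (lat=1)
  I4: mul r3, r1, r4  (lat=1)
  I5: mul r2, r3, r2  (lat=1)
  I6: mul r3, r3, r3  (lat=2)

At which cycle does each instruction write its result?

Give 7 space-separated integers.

Answer: 2 3 5 6 7 8 9

Derivation:
I0 add r4: issue@1 deps=(None,None) exec_start@1 write@2
I1 add r2: issue@2 deps=(None,None) exec_start@2 write@3
I2 add r3: issue@3 deps=(None,1) exec_start@3 write@5
I3 add r4: issue@4 deps=(1,2) exec_start@5 write@6
I4 mul r3: issue@5 deps=(None,3) exec_start@6 write@7
I5 mul r2: issue@6 deps=(4,1) exec_start@7 write@8
I6 mul r3: issue@7 deps=(4,4) exec_start@7 write@9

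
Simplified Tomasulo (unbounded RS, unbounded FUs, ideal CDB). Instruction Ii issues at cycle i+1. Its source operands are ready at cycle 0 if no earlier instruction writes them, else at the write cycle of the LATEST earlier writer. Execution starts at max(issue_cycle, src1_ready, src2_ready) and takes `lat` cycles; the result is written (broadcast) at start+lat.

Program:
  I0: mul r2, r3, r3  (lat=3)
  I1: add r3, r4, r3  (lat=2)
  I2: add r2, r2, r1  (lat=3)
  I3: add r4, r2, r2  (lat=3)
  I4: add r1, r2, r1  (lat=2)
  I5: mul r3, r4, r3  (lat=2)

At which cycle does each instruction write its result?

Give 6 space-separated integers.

I0 mul r2: issue@1 deps=(None,None) exec_start@1 write@4
I1 add r3: issue@2 deps=(None,None) exec_start@2 write@4
I2 add r2: issue@3 deps=(0,None) exec_start@4 write@7
I3 add r4: issue@4 deps=(2,2) exec_start@7 write@10
I4 add r1: issue@5 deps=(2,None) exec_start@7 write@9
I5 mul r3: issue@6 deps=(3,1) exec_start@10 write@12

Answer: 4 4 7 10 9 12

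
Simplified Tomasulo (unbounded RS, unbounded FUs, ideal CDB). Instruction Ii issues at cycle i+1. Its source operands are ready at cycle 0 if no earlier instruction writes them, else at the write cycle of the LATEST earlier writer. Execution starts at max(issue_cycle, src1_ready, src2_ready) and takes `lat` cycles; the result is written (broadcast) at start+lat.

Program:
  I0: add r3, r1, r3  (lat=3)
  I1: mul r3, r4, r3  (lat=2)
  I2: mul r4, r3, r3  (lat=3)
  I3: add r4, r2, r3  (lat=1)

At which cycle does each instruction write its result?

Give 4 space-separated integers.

I0 add r3: issue@1 deps=(None,None) exec_start@1 write@4
I1 mul r3: issue@2 deps=(None,0) exec_start@4 write@6
I2 mul r4: issue@3 deps=(1,1) exec_start@6 write@9
I3 add r4: issue@4 deps=(None,1) exec_start@6 write@7

Answer: 4 6 9 7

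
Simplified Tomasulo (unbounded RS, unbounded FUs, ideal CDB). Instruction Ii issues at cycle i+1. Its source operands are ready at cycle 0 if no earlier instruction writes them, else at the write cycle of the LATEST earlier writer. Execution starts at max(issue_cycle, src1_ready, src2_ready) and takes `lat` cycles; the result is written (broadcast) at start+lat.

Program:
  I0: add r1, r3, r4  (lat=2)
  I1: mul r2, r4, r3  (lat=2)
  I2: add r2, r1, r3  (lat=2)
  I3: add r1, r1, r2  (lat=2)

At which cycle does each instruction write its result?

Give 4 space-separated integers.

I0 add r1: issue@1 deps=(None,None) exec_start@1 write@3
I1 mul r2: issue@2 deps=(None,None) exec_start@2 write@4
I2 add r2: issue@3 deps=(0,None) exec_start@3 write@5
I3 add r1: issue@4 deps=(0,2) exec_start@5 write@7

Answer: 3 4 5 7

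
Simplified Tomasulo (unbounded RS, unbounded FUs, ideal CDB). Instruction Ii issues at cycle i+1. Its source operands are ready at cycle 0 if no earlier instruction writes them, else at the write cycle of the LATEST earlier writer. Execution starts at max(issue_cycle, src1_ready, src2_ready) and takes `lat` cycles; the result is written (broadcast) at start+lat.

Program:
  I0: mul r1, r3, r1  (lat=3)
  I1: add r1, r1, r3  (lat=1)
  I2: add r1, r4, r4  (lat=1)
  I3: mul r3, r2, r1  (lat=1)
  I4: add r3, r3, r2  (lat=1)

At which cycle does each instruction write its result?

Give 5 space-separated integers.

Answer: 4 5 4 5 6

Derivation:
I0 mul r1: issue@1 deps=(None,None) exec_start@1 write@4
I1 add r1: issue@2 deps=(0,None) exec_start@4 write@5
I2 add r1: issue@3 deps=(None,None) exec_start@3 write@4
I3 mul r3: issue@4 deps=(None,2) exec_start@4 write@5
I4 add r3: issue@5 deps=(3,None) exec_start@5 write@6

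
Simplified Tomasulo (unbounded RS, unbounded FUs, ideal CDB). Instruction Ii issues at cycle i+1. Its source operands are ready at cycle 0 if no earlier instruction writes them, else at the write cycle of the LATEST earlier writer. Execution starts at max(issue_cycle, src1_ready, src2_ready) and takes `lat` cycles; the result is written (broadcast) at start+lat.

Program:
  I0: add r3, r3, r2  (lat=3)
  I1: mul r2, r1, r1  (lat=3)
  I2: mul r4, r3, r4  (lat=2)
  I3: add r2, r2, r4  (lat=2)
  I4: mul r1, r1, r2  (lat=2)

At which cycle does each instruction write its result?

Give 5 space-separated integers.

Answer: 4 5 6 8 10

Derivation:
I0 add r3: issue@1 deps=(None,None) exec_start@1 write@4
I1 mul r2: issue@2 deps=(None,None) exec_start@2 write@5
I2 mul r4: issue@3 deps=(0,None) exec_start@4 write@6
I3 add r2: issue@4 deps=(1,2) exec_start@6 write@8
I4 mul r1: issue@5 deps=(None,3) exec_start@8 write@10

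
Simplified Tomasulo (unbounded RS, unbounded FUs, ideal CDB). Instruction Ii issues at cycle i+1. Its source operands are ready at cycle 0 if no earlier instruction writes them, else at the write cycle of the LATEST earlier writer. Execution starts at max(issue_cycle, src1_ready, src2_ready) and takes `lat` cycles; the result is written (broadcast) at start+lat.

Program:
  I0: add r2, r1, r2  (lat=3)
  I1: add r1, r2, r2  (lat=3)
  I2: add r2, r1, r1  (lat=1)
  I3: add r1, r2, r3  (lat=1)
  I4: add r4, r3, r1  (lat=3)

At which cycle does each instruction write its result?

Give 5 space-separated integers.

I0 add r2: issue@1 deps=(None,None) exec_start@1 write@4
I1 add r1: issue@2 deps=(0,0) exec_start@4 write@7
I2 add r2: issue@3 deps=(1,1) exec_start@7 write@8
I3 add r1: issue@4 deps=(2,None) exec_start@8 write@9
I4 add r4: issue@5 deps=(None,3) exec_start@9 write@12

Answer: 4 7 8 9 12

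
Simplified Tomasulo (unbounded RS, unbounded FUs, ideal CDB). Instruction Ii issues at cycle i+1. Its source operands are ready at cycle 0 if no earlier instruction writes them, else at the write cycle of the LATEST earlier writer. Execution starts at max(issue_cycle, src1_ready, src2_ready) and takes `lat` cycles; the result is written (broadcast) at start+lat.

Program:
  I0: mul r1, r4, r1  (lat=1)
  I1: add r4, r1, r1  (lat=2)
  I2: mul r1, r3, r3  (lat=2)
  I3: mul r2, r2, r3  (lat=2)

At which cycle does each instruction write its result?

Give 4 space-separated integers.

Answer: 2 4 5 6

Derivation:
I0 mul r1: issue@1 deps=(None,None) exec_start@1 write@2
I1 add r4: issue@2 deps=(0,0) exec_start@2 write@4
I2 mul r1: issue@3 deps=(None,None) exec_start@3 write@5
I3 mul r2: issue@4 deps=(None,None) exec_start@4 write@6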